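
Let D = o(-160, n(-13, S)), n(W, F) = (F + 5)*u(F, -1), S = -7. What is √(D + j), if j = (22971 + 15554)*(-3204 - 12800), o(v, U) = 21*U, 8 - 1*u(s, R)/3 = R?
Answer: I*√616555234 ≈ 24831.0*I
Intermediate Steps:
u(s, R) = 24 - 3*R
n(W, F) = 135 + 27*F (n(W, F) = (F + 5)*(24 - 3*(-1)) = (5 + F)*(24 + 3) = (5 + F)*27 = 135 + 27*F)
j = -616554100 (j = 38525*(-16004) = -616554100)
D = -1134 (D = 21*(135 + 27*(-7)) = 21*(135 - 189) = 21*(-54) = -1134)
√(D + j) = √(-1134 - 616554100) = √(-616555234) = I*√616555234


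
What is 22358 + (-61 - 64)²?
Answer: 37983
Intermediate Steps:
22358 + (-61 - 64)² = 22358 + (-125)² = 22358 + 15625 = 37983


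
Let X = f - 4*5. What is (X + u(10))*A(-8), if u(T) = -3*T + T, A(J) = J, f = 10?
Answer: 240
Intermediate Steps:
X = -10 (X = 10 - 4*5 = 10 - 20 = -10)
u(T) = -2*T
(X + u(10))*A(-8) = (-10 - 2*10)*(-8) = (-10 - 20)*(-8) = -30*(-8) = 240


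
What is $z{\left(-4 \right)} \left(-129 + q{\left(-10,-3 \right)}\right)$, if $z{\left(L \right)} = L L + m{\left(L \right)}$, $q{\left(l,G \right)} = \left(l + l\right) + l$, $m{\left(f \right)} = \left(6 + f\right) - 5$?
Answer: $-2067$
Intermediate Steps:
$m{\left(f \right)} = 1 + f$
$q{\left(l,G \right)} = 3 l$ ($q{\left(l,G \right)} = 2 l + l = 3 l$)
$z{\left(L \right)} = 1 + L + L^{2}$ ($z{\left(L \right)} = L L + \left(1 + L\right) = L^{2} + \left(1 + L\right) = 1 + L + L^{2}$)
$z{\left(-4 \right)} \left(-129 + q{\left(-10,-3 \right)}\right) = \left(1 - 4 + \left(-4\right)^{2}\right) \left(-129 + 3 \left(-10\right)\right) = \left(1 - 4 + 16\right) \left(-129 - 30\right) = 13 \left(-159\right) = -2067$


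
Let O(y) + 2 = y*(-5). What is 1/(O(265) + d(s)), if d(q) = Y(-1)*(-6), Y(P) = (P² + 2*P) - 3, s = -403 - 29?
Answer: -1/1303 ≈ -0.00076746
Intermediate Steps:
O(y) = -2 - 5*y (O(y) = -2 + y*(-5) = -2 - 5*y)
s = -432
Y(P) = -3 + P² + 2*P
d(q) = 24 (d(q) = (-3 + (-1)² + 2*(-1))*(-6) = (-3 + 1 - 2)*(-6) = -4*(-6) = 24)
1/(O(265) + d(s)) = 1/((-2 - 5*265) + 24) = 1/((-2 - 1325) + 24) = 1/(-1327 + 24) = 1/(-1303) = -1/1303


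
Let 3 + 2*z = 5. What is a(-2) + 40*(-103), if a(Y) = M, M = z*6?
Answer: -4114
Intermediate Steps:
z = 1 (z = -3/2 + (1/2)*5 = -3/2 + 5/2 = 1)
M = 6 (M = 1*6 = 6)
a(Y) = 6
a(-2) + 40*(-103) = 6 + 40*(-103) = 6 - 4120 = -4114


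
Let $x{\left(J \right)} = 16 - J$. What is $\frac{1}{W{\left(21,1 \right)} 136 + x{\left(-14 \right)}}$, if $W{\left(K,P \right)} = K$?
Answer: $\frac{1}{2886} \approx 0.0003465$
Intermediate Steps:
$\frac{1}{W{\left(21,1 \right)} 136 + x{\left(-14 \right)}} = \frac{1}{21 \cdot 136 + \left(16 - -14\right)} = \frac{1}{2856 + \left(16 + 14\right)} = \frac{1}{2856 + 30} = \frac{1}{2886}$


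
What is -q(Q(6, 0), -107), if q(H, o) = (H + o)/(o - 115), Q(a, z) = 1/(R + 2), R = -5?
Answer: -161/333 ≈ -0.48348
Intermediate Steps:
Q(a, z) = -⅓ (Q(a, z) = 1/(-5 + 2) = 1/(-3) = -⅓)
q(H, o) = (H + o)/(-115 + o)
-q(Q(6, 0), -107) = -(-⅓ - 107)/(-115 - 107) = -(-322)/((-222)*3) = -(-1)*(-322)/(222*3) = -1*161/333 = -161/333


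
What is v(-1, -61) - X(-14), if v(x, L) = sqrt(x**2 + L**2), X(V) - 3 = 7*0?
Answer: -3 + sqrt(3722) ≈ 58.008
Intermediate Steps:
X(V) = 3 (X(V) = 3 + 7*0 = 3 + 0 = 3)
v(x, L) = sqrt(L**2 + x**2)
v(-1, -61) - X(-14) = sqrt((-61)**2 + (-1)**2) - 1*3 = sqrt(3721 + 1) - 3 = sqrt(3722) - 3 = -3 + sqrt(3722)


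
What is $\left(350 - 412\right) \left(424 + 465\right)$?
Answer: $-55118$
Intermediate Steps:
$\left(350 - 412\right) \left(424 + 465\right) = \left(-62\right) 889 = -55118$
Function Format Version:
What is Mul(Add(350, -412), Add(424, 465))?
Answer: -55118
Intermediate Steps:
Mul(Add(350, -412), Add(424, 465)) = Mul(-62, 889) = -55118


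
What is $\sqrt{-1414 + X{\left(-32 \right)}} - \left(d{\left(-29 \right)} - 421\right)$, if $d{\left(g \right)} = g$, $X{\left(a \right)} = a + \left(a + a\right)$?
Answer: $450 + i \sqrt{1510} \approx 450.0 + 38.859 i$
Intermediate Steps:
$X{\left(a \right)} = 3 a$ ($X{\left(a \right)} = a + 2 a = 3 a$)
$\sqrt{-1414 + X{\left(-32 \right)}} - \left(d{\left(-29 \right)} - 421\right) = \sqrt{-1414 + 3 \left(-32\right)} - \left(-29 - 421\right) = \sqrt{-1414 - 96} - -450 = \sqrt{-1510} + 450 = i \sqrt{1510} + 450 = 450 + i \sqrt{1510}$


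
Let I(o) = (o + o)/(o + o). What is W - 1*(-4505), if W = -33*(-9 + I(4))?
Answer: 4769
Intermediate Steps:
I(o) = 1 (I(o) = (2*o)/((2*o)) = (2*o)*(1/(2*o)) = 1)
W = 264 (W = -33*(-9 + 1) = -33*(-8) = 264)
W - 1*(-4505) = 264 - 1*(-4505) = 264 + 4505 = 4769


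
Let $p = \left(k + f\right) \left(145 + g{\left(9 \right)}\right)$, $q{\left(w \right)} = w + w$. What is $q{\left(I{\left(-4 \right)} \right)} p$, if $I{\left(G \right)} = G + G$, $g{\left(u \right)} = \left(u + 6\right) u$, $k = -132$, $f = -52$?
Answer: $824320$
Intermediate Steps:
$g{\left(u \right)} = u \left(6 + u\right)$ ($g{\left(u \right)} = \left(6 + u\right) u = u \left(6 + u\right)$)
$I{\left(G \right)} = 2 G$
$q{\left(w \right)} = 2 w$
$p = -51520$ ($p = \left(-132 - 52\right) \left(145 + 9 \left(6 + 9\right)\right) = - 184 \left(145 + 9 \cdot 15\right) = - 184 \left(145 + 135\right) = \left(-184\right) 280 = -51520$)
$q{\left(I{\left(-4 \right)} \right)} p = 2 \cdot 2 \left(-4\right) \left(-51520\right) = 2 \left(-8\right) \left(-51520\right) = \left(-16\right) \left(-51520\right) = 824320$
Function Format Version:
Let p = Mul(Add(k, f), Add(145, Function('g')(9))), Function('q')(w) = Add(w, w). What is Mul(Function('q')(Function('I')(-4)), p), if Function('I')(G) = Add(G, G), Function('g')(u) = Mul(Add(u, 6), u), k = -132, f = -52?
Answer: 824320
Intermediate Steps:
Function('g')(u) = Mul(u, Add(6, u)) (Function('g')(u) = Mul(Add(6, u), u) = Mul(u, Add(6, u)))
Function('I')(G) = Mul(2, G)
Function('q')(w) = Mul(2, w)
p = -51520 (p = Mul(Add(-132, -52), Add(145, Mul(9, Add(6, 9)))) = Mul(-184, Add(145, Mul(9, 15))) = Mul(-184, Add(145, 135)) = Mul(-184, 280) = -51520)
Mul(Function('q')(Function('I')(-4)), p) = Mul(Mul(2, Mul(2, -4)), -51520) = Mul(Mul(2, -8), -51520) = Mul(-16, -51520) = 824320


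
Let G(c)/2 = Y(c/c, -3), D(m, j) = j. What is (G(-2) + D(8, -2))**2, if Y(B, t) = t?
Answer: 64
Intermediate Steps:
G(c) = -6 (G(c) = 2*(-3) = -6)
(G(-2) + D(8, -2))**2 = (-6 - 2)**2 = (-8)**2 = 64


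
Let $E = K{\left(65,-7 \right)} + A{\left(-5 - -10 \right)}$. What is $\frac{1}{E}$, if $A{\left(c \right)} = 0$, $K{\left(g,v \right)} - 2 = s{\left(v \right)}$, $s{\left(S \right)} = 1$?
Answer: $\frac{1}{3} \approx 0.33333$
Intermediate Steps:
$K{\left(g,v \right)} = 3$ ($K{\left(g,v \right)} = 2 + 1 = 3$)
$E = 3$ ($E = 3 + 0 = 3$)
$\frac{1}{E} = \frac{1}{3}$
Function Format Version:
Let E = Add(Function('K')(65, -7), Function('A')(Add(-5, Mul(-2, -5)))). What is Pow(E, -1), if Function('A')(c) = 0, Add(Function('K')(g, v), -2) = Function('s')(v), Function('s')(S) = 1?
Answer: Rational(1, 3) ≈ 0.33333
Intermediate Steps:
Function('K')(g, v) = 3 (Function('K')(g, v) = Add(2, 1) = 3)
E = 3 (E = Add(3, 0) = 3)
Pow(E, -1) = Pow(3, -1) = Rational(1, 3)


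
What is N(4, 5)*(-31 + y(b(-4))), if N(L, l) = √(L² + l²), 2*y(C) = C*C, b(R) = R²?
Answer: 97*√41 ≈ 621.10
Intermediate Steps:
y(C) = C²/2 (y(C) = (C*C)/2 = C²/2)
N(4, 5)*(-31 + y(b(-4))) = √(4² + 5²)*(-31 + ((-4)²)²/2) = √(16 + 25)*(-31 + (½)*16²) = √41*(-31 + (½)*256) = √41*(-31 + 128) = √41*97 = 97*√41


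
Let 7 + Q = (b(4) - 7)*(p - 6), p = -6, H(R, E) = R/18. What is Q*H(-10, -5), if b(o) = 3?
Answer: -205/9 ≈ -22.778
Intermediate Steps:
H(R, E) = R/18 (H(R, E) = R*(1/18) = R/18)
Q = 41 (Q = -7 + (3 - 7)*(-6 - 6) = -7 - 4*(-12) = -7 + 48 = 41)
Q*H(-10, -5) = 41*((1/18)*(-10)) = 41*(-5/9) = -205/9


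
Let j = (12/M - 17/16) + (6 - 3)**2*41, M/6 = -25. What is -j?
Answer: -147143/400 ≈ -367.86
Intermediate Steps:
M = -150 (M = 6*(-25) = -150)
j = 147143/400 (j = (12/(-150) - 17/16) + (6 - 3)**2*41 = (12*(-1/150) - 17*1/16) + 3**2*41 = (-2/25 - 17/16) + 9*41 = -457/400 + 369 = 147143/400 ≈ 367.86)
-j = -1*147143/400 = -147143/400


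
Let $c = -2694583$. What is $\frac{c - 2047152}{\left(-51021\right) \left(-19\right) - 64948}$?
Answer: $- \frac{4741735}{904451} \approx -5.2427$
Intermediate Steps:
$\frac{c - 2047152}{\left(-51021\right) \left(-19\right) - 64948} = \frac{-2694583 - 2047152}{\left(-51021\right) \left(-19\right) - 64948} = - \frac{4741735}{969399 - 64948} = - \frac{4741735}{904451}$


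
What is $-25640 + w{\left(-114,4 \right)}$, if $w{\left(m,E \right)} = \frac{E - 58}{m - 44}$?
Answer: $- \frac{2025533}{79} \approx -25640.0$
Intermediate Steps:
$w{\left(m,E \right)} = \frac{-58 + E}{-44 + m}$
$-25640 + w{\left(-114,4 \right)} = -25640 + \frac{-58 + 4}{-44 - 114} = -25640 + \frac{1}{-158} \left(-54\right) = -25640 - - \frac{27}{79} = -25640 + \frac{27}{79} = - \frac{2025533}{79}$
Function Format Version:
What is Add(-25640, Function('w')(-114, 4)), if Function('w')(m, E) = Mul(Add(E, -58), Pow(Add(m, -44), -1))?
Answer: Rational(-2025533, 79) ≈ -25640.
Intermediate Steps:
Function('w')(m, E) = Mul(Pow(Add(-44, m), -1), Add(-58, E)) (Function('w')(m, E) = Mul(Add(-58, E), Pow(Add(-44, m), -1)) = Mul(Pow(Add(-44, m), -1), Add(-58, E)))
Add(-25640, Function('w')(-114, 4)) = Add(-25640, Mul(Pow(Add(-44, -114), -1), Add(-58, 4))) = Add(-25640, Mul(Pow(-158, -1), -54)) = Add(-25640, Mul(Rational(-1, 158), -54)) = Add(-25640, Rational(27, 79)) = Rational(-2025533, 79)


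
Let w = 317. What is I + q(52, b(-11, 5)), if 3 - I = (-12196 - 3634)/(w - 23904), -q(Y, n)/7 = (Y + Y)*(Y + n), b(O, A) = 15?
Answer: -1150424581/23587 ≈ -48774.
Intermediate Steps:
q(Y, n) = -14*Y*(Y + n) (q(Y, n) = -7*(Y + Y)*(Y + n) = -7*2*Y*(Y + n) = -14*Y*(Y + n))
I = 54931/23587 (I = 3 - (-12196 - 3634)/(317 - 23904) = 3 - (-15830)/(-23587) = 3 - (-15830)*(-1)/23587 = 3 - 1*15830/23587 = 3 - 15830/23587 = 54931/23587 ≈ 2.3289)
I + q(52, b(-11, 5)) = 54931/23587 - 14*52*(52 + 15) = 54931/23587 - 14*52*67 = 54931/23587 - 48776 = -1150424581/23587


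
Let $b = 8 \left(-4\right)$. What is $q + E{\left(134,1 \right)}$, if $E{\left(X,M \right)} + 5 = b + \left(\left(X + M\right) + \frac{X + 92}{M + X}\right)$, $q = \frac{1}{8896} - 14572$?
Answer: $- \frac{17380684409}{1200960} \approx -14472.0$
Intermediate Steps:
$b = -32$
$q = - \frac{129632511}{8896}$ ($q = \frac{1}{8896} - 14572 = - \frac{129632511}{8896} \approx -14572.0$)
$E{\left(X,M \right)} = -37 + M + X + \frac{92 + X}{M + X}$ ($E{\left(X,M \right)} = -5 - \left(32 - M - X - \frac{X + 92}{M + X}\right) = -5 - \left(32 - M - X - \frac{92 + X}{M + X}\right) = -5 + \left(-32 + M + X + \frac{92 + X}{M + X}\right) = -37 + M + X + \frac{92 + X}{M + X}$)
$q + E{\left(134,1 \right)} = - \frac{129632511}{8896} + \frac{92 + 1^{2} + 134^{2} - 37 - 4824 + 2 \cdot 1 \cdot 134}{1 + 134} = - \frac{129632511}{8896} + \frac{92 + 1 + 17956 - 37 - 4824 + 268}{135} = - \frac{129632511}{8896} + \frac{1}{135} \cdot 13456 = - \frac{129632511}{8896} + \frac{13456}{135} = - \frac{17380684409}{1200960}$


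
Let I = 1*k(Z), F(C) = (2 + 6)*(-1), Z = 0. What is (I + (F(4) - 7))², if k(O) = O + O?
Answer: 225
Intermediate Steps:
F(C) = -8 (F(C) = 8*(-1) = -8)
k(O) = 2*O
I = 0 (I = 1*(2*0) = 1*0 = 0)
(I + (F(4) - 7))² = (0 + (-8 - 7))² = (0 - 15)² = (-15)² = 225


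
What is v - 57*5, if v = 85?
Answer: -200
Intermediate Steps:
v - 57*5 = 85 - 57*5 = 85 - 285 = -200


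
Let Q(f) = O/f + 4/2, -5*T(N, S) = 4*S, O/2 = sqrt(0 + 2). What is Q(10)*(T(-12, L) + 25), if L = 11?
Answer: 162/5 + 81*sqrt(2)/25 ≈ 36.982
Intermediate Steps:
O = 2*sqrt(2) (O = 2*sqrt(0 + 2) = 2*sqrt(2) ≈ 2.8284)
T(N, S) = -4*S/5
Q(f) = 2 + 2*sqrt(2)/f (Q(f) = (2*sqrt(2))/f + 4/2 = 2*sqrt(2)/f + 4*(1/2) = 2*sqrt(2)/f + 2 = 2 + 2*sqrt(2)/f)
Q(10)*(T(-12, L) + 25) = (2 + 2*sqrt(2)/10)*(-4/5*11 + 25) = (2 + 2*sqrt(2)*(1/10))*(-44/5 + 25) = (2 + sqrt(2)/5)*(81/5) = 162/5 + 81*sqrt(2)/25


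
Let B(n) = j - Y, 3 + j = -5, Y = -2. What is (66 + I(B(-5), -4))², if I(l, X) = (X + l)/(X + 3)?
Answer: 5776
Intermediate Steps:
j = -8 (j = -3 - 5 = -8)
B(n) = -6 (B(n) = -8 - 1*(-2) = -8 + 2 = -6)
I(l, X) = (X + l)/(3 + X)
(66 + I(B(-5), -4))² = (66 + (-4 - 6)/(3 - 4))² = (66 - 10/(-1))² = (66 - 1*(-10))² = (66 + 10)² = 76² = 5776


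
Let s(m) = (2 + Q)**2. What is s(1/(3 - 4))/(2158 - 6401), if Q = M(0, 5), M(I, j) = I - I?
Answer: -4/4243 ≈ -0.00094273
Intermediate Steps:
M(I, j) = 0
Q = 0
s(m) = 4 (s(m) = (2 + 0)**2 = 2**2 = 4)
s(1/(3 - 4))/(2158 - 6401) = 4/(2158 - 6401) = 4/(-4243) = 4*(-1/4243) = -4/4243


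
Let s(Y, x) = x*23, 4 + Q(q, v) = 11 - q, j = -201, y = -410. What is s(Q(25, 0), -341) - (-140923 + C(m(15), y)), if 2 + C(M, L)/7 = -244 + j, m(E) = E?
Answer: 136209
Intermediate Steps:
Q(q, v) = 7 - q (Q(q, v) = -4 + (11 - q) = 7 - q)
C(M, L) = -3129 (C(M, L) = -14 + 7*(-244 - 201) = -14 + 7*(-445) = -14 - 3115 = -3129)
s(Y, x) = 23*x
s(Q(25, 0), -341) - (-140923 + C(m(15), y)) = 23*(-341) - (-140923 - 3129) = -7843 - 1*(-144052) = -7843 + 144052 = 136209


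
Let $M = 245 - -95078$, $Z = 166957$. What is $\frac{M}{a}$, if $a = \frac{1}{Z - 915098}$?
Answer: $-71315044543$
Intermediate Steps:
$M = 95323$ ($M = 245 + 95078 = 95323$)
$a = - \frac{1}{748141}$ ($a = \frac{1}{166957 - 915098} = \frac{1}{-748141} = - \frac{1}{748141} \approx -1.3366 \cdot 10^{-6}$)
$\frac{M}{a} = \frac{95323}{- \frac{1}{748141}} = 95323 \left(-748141\right) = -71315044543$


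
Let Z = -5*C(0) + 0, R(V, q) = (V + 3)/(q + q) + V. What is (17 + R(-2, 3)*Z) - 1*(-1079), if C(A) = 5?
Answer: 6851/6 ≈ 1141.8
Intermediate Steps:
R(V, q) = V + (3 + V)/(2*q) (R(V, q) = (3 + V)/((2*q)) + V = (3 + V)*(1/(2*q)) + V = (3 + V)/(2*q) + V = V + (3 + V)/(2*q))
Z = -25 (Z = -5*5 + 0 = -25 + 0 = -25)
(17 + R(-2, 3)*Z) - 1*(-1079) = (17 + ((½)*(3 - 2 + 2*(-2)*3)/3)*(-25)) - 1*(-1079) = (17 + ((½)*(⅓)*(3 - 2 - 12))*(-25)) + 1079 = (17 + ((½)*(⅓)*(-11))*(-25)) + 1079 = (17 - 11/6*(-25)) + 1079 = (17 + 275/6) + 1079 = 377/6 + 1079 = 6851/6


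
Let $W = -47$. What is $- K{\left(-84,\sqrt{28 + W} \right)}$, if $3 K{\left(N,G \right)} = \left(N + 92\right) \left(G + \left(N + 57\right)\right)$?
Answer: $72 - \frac{8 i \sqrt{19}}{3} \approx 72.0 - 11.624 i$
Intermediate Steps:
$K{\left(N,G \right)} = \frac{\left(92 + N\right) \left(57 + G + N\right)}{3}$ ($K{\left(N,G \right)} = \frac{\left(N + 92\right) \left(G + \left(N + 57\right)\right)}{3} = \frac{\left(92 + N\right) \left(G + \left(57 + N\right)\right)}{3} = \frac{\left(92 + N\right) \left(57 + G + N\right)}{3}$)
$- K{\left(-84,\sqrt{28 + W} \right)} = - (1748 + \frac{\left(-84\right)^{2}}{3} + \frac{92 \sqrt{28 - 47}}{3} + \frac{149}{3} \left(-84\right) + \frac{1}{3} \sqrt{28 - 47} \left(-84\right)) = - (1748 + \frac{1}{3} \cdot 7056 + \frac{92 \sqrt{-19}}{3} - 4172 + \frac{1}{3} \sqrt{-19} \left(-84\right)) = - (1748 + 2352 + \frac{92 i \sqrt{19}}{3} - 4172 + \frac{1}{3} i \sqrt{19} \left(-84\right)) = - (1748 + 2352 + \frac{92 i \sqrt{19}}{3} - 4172 - 28 i \sqrt{19}) = - (-72 + \frac{8 i \sqrt{19}}{3}) = 72 - \frac{8 i \sqrt{19}}{3}$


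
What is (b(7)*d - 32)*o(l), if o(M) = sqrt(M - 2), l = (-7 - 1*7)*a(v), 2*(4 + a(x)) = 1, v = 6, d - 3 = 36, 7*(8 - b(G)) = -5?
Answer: 2155*sqrt(47)/7 ≈ 2110.6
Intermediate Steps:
b(G) = 61/7 (b(G) = 8 - 1/7*(-5) = 8 + 5/7 = 61/7)
d = 39 (d = 3 + 36 = 39)
a(x) = -7/2 (a(x) = -4 + (1/2)*1 = -4 + 1/2 = -7/2)
l = 49 (l = (-7 - 1*7)*(-7/2) = (-7 - 7)*(-7/2) = -14*(-7/2) = 49)
o(M) = sqrt(-2 + M)
(b(7)*d - 32)*o(l) = ((61/7)*39 - 32)*sqrt(-2 + 49) = (2379/7 - 32)*sqrt(47) = 2155*sqrt(47)/7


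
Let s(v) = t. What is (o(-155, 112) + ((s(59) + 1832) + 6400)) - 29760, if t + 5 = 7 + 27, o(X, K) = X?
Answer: -21654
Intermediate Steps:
t = 29 (t = -5 + (7 + 27) = -5 + 34 = 29)
s(v) = 29
(o(-155, 112) + ((s(59) + 1832) + 6400)) - 29760 = (-155 + ((29 + 1832) + 6400)) - 29760 = (-155 + (1861 + 6400)) - 29760 = (-155 + 8261) - 29760 = 8106 - 29760 = -21654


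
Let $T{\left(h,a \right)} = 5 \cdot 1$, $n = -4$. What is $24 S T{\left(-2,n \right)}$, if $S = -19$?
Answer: $-2280$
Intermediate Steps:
$T{\left(h,a \right)} = 5$
$24 S T{\left(-2,n \right)} = 24 \left(-19\right) 5 = \left(-456\right) 5 = -2280$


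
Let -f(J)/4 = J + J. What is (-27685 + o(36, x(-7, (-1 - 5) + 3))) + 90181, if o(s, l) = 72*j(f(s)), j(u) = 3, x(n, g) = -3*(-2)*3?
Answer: 62712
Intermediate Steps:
f(J) = -8*J (f(J) = -4*(J + J) = -8*J)
x(n, g) = 18 (x(n, g) = 6*3 = 18)
o(s, l) = 216 (o(s, l) = 72*3 = 216)
(-27685 + o(36, x(-7, (-1 - 5) + 3))) + 90181 = (-27685 + 216) + 90181 = -27469 + 90181 = 62712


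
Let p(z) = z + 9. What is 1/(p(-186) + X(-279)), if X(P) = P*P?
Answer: 1/77664 ≈ 1.2876e-5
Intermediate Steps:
p(z) = 9 + z
X(P) = P²
1/(p(-186) + X(-279)) = 1/((9 - 186) + (-279)²) = 1/(-177 + 77841) = 1/77664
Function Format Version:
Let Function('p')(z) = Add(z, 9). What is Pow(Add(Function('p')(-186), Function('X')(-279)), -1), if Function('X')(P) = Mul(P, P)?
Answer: Rational(1, 77664) ≈ 1.2876e-5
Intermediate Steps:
Function('p')(z) = Add(9, z)
Function('X')(P) = Pow(P, 2)
Pow(Add(Function('p')(-186), Function('X')(-279)), -1) = Pow(Add(Add(9, -186), Pow(-279, 2)), -1) = Pow(Add(-177, 77841), -1) = Pow(77664, -1) = Rational(1, 77664)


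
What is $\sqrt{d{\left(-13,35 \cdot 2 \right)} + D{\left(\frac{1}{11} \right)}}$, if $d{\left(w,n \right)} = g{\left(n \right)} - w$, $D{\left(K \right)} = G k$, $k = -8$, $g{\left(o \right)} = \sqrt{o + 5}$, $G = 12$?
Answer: $\sqrt{-83 + 5 \sqrt{3}} \approx 8.6221 i$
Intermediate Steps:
$g{\left(o \right)} = \sqrt{5 + o}$
$D{\left(K \right)} = -96$ ($D{\left(K \right)} = 12 \left(-8\right) = -96$)
$d{\left(w,n \right)} = \sqrt{5 + n} - w$
$\sqrt{d{\left(-13,35 \cdot 2 \right)} + D{\left(\frac{1}{11} \right)}} = \sqrt{\left(\sqrt{5 + 35 \cdot 2} - -13\right) - 96} = \sqrt{\left(\sqrt{5 + 70} + 13\right) - 96} = \sqrt{\left(\sqrt{75} + 13\right) - 96} = \sqrt{\left(5 \sqrt{3} + 13\right) - 96} = \sqrt{\left(13 + 5 \sqrt{3}\right) - 96} = \sqrt{-83 + 5 \sqrt{3}}$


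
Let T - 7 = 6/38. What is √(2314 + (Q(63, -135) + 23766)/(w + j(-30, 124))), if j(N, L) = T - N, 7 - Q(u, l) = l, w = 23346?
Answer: √28559378341010/111070 ≈ 48.115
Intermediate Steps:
T = 136/19 (T = 7 + 6/38 = 7 + 6*(1/38) = 7 + 3/19 = 136/19 ≈ 7.1579)
Q(u, l) = 7 - l
j(N, L) = 136/19 - N
√(2314 + (Q(63, -135) + 23766)/(w + j(-30, 124))) = √(2314 + ((7 - 1*(-135)) + 23766)/(23346 + (136/19 - 1*(-30)))) = √(2314 + ((7 + 135) + 23766)/(23346 + (136/19 + 30))) = √(2314 + (142 + 23766)/(23346 + 706/19)) = √(2314 + 23908/(444280/19)) = √(2314 + 23908*(19/444280)) = √(2314 + 113563/111070) = √(257129543/111070) = √28559378341010/111070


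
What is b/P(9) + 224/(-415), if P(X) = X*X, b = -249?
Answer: -40493/11205 ≈ -3.6138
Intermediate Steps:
P(X) = X**2
b/P(9) + 224/(-415) = -249/(9**2) + 224/(-415) = -249/81 + 224*(-1/415) = -249*1/81 - 224/415 = -83/27 - 224/415 = -40493/11205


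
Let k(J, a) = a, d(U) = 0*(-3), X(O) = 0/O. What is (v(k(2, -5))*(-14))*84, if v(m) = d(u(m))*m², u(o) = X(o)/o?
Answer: 0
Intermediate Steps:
X(O) = 0
u(o) = 0 (u(o) = 0/o = 0)
d(U) = 0
v(m) = 0 (v(m) = 0*m² = 0)
(v(k(2, -5))*(-14))*84 = (0*(-14))*84 = 0*84 = 0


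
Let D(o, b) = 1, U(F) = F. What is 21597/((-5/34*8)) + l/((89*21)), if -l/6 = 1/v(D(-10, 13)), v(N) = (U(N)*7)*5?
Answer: -1601136797/87220 ≈ -18357.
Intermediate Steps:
v(N) = 35*N (v(N) = (N*7)*5 = (7*N)*5 = 35*N)
l = -6/35 (l = -6/(35*1) = -6/35 ≈ -0.17143)
21597/((-5/34*8)) + l/((89*21)) = 21597/((-5/34*8)) - 6/(35*(89*21)) = 21597/((-5*1/34*8)) - 6/35/1869 = 21597/((-5/34*8)) - 6/35*1/1869 = 21597/(-20/17) - 2/21805 = 21597*(-17/20) - 2/21805 = -367149/20 - 2/21805 = -1601136797/87220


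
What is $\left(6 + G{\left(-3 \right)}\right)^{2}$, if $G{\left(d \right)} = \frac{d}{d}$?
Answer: $49$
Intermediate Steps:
$G{\left(d \right)} = 1$
$\left(6 + G{\left(-3 \right)}\right)^{2} = \left(6 + 1\right)^{2} = 7^{2} = 49$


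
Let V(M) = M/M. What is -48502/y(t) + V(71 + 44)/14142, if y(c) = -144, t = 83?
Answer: 57159619/169704 ≈ 336.82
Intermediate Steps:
V(M) = 1
-48502/y(t) + V(71 + 44)/14142 = -48502/(-144) + 1/14142 = -48502*(-1/144) + 1*(1/14142) = 24251/72 + 1/14142 = 57159619/169704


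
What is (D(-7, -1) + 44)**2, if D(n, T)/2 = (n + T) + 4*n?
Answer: 784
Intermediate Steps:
D(n, T) = 2*T + 10*n (D(n, T) = 2*((n + T) + 4*n) = 2*((T + n) + 4*n) = 2*(T + 5*n) = 2*T + 10*n)
(D(-7, -1) + 44)**2 = ((2*(-1) + 10*(-7)) + 44)**2 = ((-2 - 70) + 44)**2 = (-72 + 44)**2 = (-28)**2 = 784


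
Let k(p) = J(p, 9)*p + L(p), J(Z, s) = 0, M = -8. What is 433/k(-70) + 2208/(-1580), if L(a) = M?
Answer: -175451/3160 ≈ -55.522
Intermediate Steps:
L(a) = -8
k(p) = -8 (k(p) = 0*p - 8 = 0 - 8 = -8)
433/k(-70) + 2208/(-1580) = 433/(-8) + 2208/(-1580) = 433*(-1/8) + 2208*(-1/1580) = -433/8 - 552/395 = -175451/3160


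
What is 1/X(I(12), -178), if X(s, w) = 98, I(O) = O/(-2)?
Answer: 1/98 ≈ 0.010204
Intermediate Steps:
I(O) = -O/2 (I(O) = O*(-1/2) = -O/2)
1/X(I(12), -178) = 1/98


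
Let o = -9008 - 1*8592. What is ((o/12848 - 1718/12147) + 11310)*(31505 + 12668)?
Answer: 442948622460808/886731 ≈ 4.9953e+8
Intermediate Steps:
o = -17600 (o = -9008 - 8592 = -17600)
((o/12848 - 1718/12147) + 11310)*(31505 + 12668) = ((-17600/12848 - 1718/12147) + 11310)*(31505 + 12668) = ((-17600*1/12848 - 1718*1/12147) + 11310)*44173 = ((-100/73 - 1718/12147) + 11310)*44173 = (-1340114/886731 + 11310)*44173 = (10027587496/886731)*44173 = 442948622460808/886731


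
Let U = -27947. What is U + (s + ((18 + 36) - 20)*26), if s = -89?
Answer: -27152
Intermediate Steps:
U + (s + ((18 + 36) - 20)*26) = -27947 + (-89 + ((18 + 36) - 20)*26) = -27947 + (-89 + (54 - 20)*26) = -27947 + (-89 + 34*26) = -27947 + (-89 + 884) = -27947 + 795 = -27152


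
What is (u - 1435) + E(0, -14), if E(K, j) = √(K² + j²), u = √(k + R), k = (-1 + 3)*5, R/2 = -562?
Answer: -1421 + I*√1114 ≈ -1421.0 + 33.377*I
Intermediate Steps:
R = -1124 (R = 2*(-562) = -1124)
k = 10 (k = 2*5 = 10)
u = I*√1114 (u = √(10 - 1124) = √(-1114) = I*√1114 ≈ 33.377*I)
(u - 1435) + E(0, -14) = (I*√1114 - 1435) + √(0² + (-14)²) = (-1435 + I*√1114) + √(0 + 196) = (-1435 + I*√1114) + √196 = (-1435 + I*√1114) + 14 = -1421 + I*√1114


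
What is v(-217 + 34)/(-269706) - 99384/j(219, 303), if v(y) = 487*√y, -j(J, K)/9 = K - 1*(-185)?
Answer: 4141/183 - 487*I*√183/269706 ≈ 22.628 - 0.024427*I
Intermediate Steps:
j(J, K) = -1665 - 9*K (j(J, K) = -9*(K - 1*(-185)) = -9*(K + 185) = -9*(185 + K) = -1665 - 9*K)
v(-217 + 34)/(-269706) - 99384/j(219, 303) = (487*√(-217 + 34))/(-269706) - 99384/(-1665 - 9*303) = (487*√(-183))*(-1/269706) - 99384/(-1665 - 2727) = (487*(I*√183))*(-1/269706) - 99384/(-4392) = (487*I*√183)*(-1/269706) - 99384*(-1/4392) = -487*I*√183/269706 + 4141/183 = 4141/183 - 487*I*√183/269706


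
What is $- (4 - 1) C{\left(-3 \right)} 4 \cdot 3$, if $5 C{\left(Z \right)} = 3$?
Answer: $- \frac{108}{5} \approx -21.6$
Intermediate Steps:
$C{\left(Z \right)} = \frac{3}{5}$ ($C{\left(Z \right)} = \frac{1}{5} \cdot 3 = \frac{3}{5}$)
$- (4 - 1) C{\left(-3 \right)} 4 \cdot 3 = - (4 - 1) \frac{3}{5} \cdot 4 \cdot 3 = \left(-1\right) 3 \cdot \frac{12}{5} \cdot 3 = \left(-3\right) \frac{12}{5} \cdot 3 = \left(- \frac{36}{5}\right) 3 = - \frac{108}{5}$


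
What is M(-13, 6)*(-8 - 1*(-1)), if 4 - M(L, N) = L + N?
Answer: -77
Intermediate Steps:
M(L, N) = 4 - L - N (M(L, N) = 4 - (L + N) = 4 + (-L - N) = 4 - L - N)
M(-13, 6)*(-8 - 1*(-1)) = (4 - 1*(-13) - 1*6)*(-8 - 1*(-1)) = (4 + 13 - 6)*(-8 + 1) = 11*(-7) = -77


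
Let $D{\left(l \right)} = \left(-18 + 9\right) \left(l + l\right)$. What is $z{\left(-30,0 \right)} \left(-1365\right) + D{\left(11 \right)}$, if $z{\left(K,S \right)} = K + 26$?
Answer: $5262$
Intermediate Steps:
$z{\left(K,S \right)} = 26 + K$
$D{\left(l \right)} = - 18 l$ ($D{\left(l \right)} = - 9 \cdot 2 l = - 18 l$)
$z{\left(-30,0 \right)} \left(-1365\right) + D{\left(11 \right)} = \left(26 - 30\right) \left(-1365\right) - 198 = \left(-4\right) \left(-1365\right) - 198 = 5460 - 198 = 5262$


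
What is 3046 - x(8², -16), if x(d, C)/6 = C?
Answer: 3142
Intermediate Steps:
x(d, C) = 6*C
3046 - x(8², -16) = 3046 - 6*(-16) = 3046 - 1*(-96) = 3046 + 96 = 3142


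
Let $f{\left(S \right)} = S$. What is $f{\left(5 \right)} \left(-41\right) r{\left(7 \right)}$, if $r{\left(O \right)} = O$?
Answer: $-1435$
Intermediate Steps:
$f{\left(5 \right)} \left(-41\right) r{\left(7 \right)} = 5 \left(-41\right) 7 = \left(-205\right) 7 = -1435$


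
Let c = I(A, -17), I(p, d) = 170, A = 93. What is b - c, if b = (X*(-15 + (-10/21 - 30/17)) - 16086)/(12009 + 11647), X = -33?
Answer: -480407409/2815064 ≈ -170.66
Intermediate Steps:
c = 170
b = -1846529/2815064 (b = (-33*(-15 + (-10/21 - 30/17)) - 16086)/(12009 + 11647) = (-33*(-15 + (-10*1/21 - 30*1/17)) - 16086)/23656 = (-33*(-15 + (-10/21 - 30/17)) - 16086)*(1/23656) = (-33*(-15 - 800/357) - 16086)*(1/23656) = (-33*(-6155/357) - 16086)*(1/23656) = (67705/119 - 16086)*(1/23656) = -1846529/119*1/23656 = -1846529/2815064 ≈ -0.65595)
b - c = -1846529/2815064 - 1*170 = -1846529/2815064 - 170 = -480407409/2815064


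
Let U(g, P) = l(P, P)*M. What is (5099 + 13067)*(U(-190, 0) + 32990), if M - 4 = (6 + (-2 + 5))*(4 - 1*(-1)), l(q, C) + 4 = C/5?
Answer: 595735804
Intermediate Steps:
l(q, C) = -4 + C/5
M = 49 (M = 4 + (6 + (-2 + 5))*(4 - 1*(-1)) = 4 + (6 + 3)*(4 + 1) = 4 + 9*5 = 4 + 45 = 49)
U(g, P) = -196 + 49*P/5 (U(g, P) = (-4 + P/5)*49 = -196 + 49*P/5)
(5099 + 13067)*(U(-190, 0) + 32990) = (5099 + 13067)*((-196 + (49/5)*0) + 32990) = 18166*((-196 + 0) + 32990) = 18166*(-196 + 32990) = 18166*32794 = 595735804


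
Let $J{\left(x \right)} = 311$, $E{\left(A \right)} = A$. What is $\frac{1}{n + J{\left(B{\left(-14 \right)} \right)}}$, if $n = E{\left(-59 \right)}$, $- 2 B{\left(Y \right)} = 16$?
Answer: $\frac{1}{252} \approx 0.0039683$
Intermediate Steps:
$B{\left(Y \right)} = -8$ ($B{\left(Y \right)} = \left(- \frac{1}{2}\right) 16 = -8$)
$n = -59$
$\frac{1}{n + J{\left(B{\left(-14 \right)} \right)}} = \frac{1}{-59 + 311} = \frac{1}{252}$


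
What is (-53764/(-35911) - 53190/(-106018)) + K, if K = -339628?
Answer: -646514161125051/1903606199 ≈ -3.3963e+5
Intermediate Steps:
(-53764/(-35911) - 53190/(-106018)) + K = (-53764/(-35911) - 53190/(-106018)) - 339628 = (-53764*(-1/35911) - 53190*(-1/106018)) - 339628 = (53764/35911 + 26595/53009) - 339628 = 3805028921/1903606199 - 339628 = -646514161125051/1903606199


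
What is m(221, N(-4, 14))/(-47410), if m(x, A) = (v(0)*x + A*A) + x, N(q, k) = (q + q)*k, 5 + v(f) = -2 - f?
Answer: -5609/23705 ≈ -0.23662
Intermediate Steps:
v(f) = -7 - f (v(f) = -5 + (-2 - f) = -7 - f)
N(q, k) = 2*k*q (N(q, k) = (2*q)*k = 2*k*q)
m(x, A) = A² - 6*x (m(x, A) = ((-7 - 1*0)*x + A*A) + x = ((-7 + 0)*x + A²) + x = (-7*x + A²) + x = (A² - 7*x) + x = A² - 6*x)
m(221, N(-4, 14))/(-47410) = ((2*14*(-4))² - 6*221)/(-47410) = ((-112)² - 1326)*(-1/47410) = (12544 - 1326)*(-1/47410) = 11218*(-1/47410) = -5609/23705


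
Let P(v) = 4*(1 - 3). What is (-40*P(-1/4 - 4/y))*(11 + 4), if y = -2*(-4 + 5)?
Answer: 4800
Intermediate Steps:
y = -2 (y = -2*1 = -2)
P(v) = -8 (P(v) = 4*(-2) = -8)
(-40*P(-1/4 - 4/y))*(11 + 4) = (-40*(-8))*(11 + 4) = 320*15 = 4800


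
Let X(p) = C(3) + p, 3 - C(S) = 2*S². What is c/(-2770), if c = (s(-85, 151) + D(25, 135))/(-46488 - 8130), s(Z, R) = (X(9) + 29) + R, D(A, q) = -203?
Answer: -29/151291860 ≈ -1.9168e-7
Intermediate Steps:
C(S) = 3 - 2*S²
X(p) = -15 + p (X(p) = (3 - 2*3²) + p = (3 - 2*9) + p = (3 - 18) + p = -15 + p)
s(Z, R) = 23 + R (s(Z, R) = ((-15 + 9) + 29) + R = (-6 + 29) + R = 23 + R)
c = 29/54618 (c = ((23 + 151) - 203)/(-46488 - 8130) = (174 - 203)/(-54618) = -29*(-1/54618) = 29/54618 ≈ 0.00053096)
c/(-2770) = (29/54618)/(-2770) = (29/54618)*(-1/2770) = -29/151291860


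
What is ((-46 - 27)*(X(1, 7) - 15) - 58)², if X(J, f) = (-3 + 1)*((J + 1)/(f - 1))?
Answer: 10608049/9 ≈ 1.1787e+6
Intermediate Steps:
X(J, f) = -2*(1 + J)/(-1 + f)
((-46 - 27)*(X(1, 7) - 15) - 58)² = ((-46 - 27)*(2*(-1 - 1*1)/(-1 + 7) - 15) - 58)² = (-73*(2*(-1 - 1)/6 - 15) - 58)² = (-73*(2*(⅙)*(-2) - 15) - 58)² = (-73*(-⅔ - 15) - 58)² = (-73*(-47/3) - 58)² = (3431/3 - 58)² = (3257/3)² = 10608049/9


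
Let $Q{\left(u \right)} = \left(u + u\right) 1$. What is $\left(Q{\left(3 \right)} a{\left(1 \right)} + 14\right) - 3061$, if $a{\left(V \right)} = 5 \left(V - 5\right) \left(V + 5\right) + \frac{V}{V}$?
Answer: $-3761$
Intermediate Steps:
$Q{\left(u \right)} = 2 u$ ($Q{\left(u \right)} = 2 u 1 = 2 u$)
$a{\left(V \right)} = 1 + 5 \left(-5 + V\right) \left(5 + V\right)$ ($a{\left(V \right)} = 5 \left(-5 + V\right) \left(5 + V\right) + 1 = 1 + 5 \left(-5 + V\right) \left(5 + V\right)$)
$\left(Q{\left(3 \right)} a{\left(1 \right)} + 14\right) - 3061 = \left(2 \cdot 3 \left(-124 + 5 \cdot 1^{2}\right) + 14\right) - 3061 = \left(6 \left(-124 + 5 \cdot 1\right) + 14\right) - 3061 = \left(6 \left(-124 + 5\right) + 14\right) - 3061 = \left(6 \left(-119\right) + 14\right) - 3061 = \left(-714 + 14\right) - 3061 = -700 - 3061 = -3761$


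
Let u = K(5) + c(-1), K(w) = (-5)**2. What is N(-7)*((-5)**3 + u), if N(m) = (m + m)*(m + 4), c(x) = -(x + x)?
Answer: -4116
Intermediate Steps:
c(x) = -2*x
N(m) = 2*m*(4 + m) (N(m) = (2*m)*(4 + m) = 2*m*(4 + m))
K(w) = 25
u = 27 (u = 25 - 2*(-1) = 25 + 2 = 27)
N(-7)*((-5)**3 + u) = (2*(-7)*(4 - 7))*((-5)**3 + 27) = (2*(-7)*(-3))*(-125 + 27) = 42*(-98) = -4116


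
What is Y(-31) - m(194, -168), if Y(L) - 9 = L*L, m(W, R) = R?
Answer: 1138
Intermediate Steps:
Y(L) = 9 + L² (Y(L) = 9 + L*L = 9 + L²)
Y(-31) - m(194, -168) = (9 + (-31)²) - 1*(-168) = (9 + 961) + 168 = 970 + 168 = 1138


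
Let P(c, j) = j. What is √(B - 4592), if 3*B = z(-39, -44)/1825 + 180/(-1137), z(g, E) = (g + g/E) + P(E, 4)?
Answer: I*√382789026626545869/9130110 ≈ 67.765*I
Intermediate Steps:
z(g, E) = 4 + g + g/E (z(g, E) = (g + g/E) + 4 = 4 + g + g/E)
B = -5386879/91301100 (B = ((4 - 39 - 39/(-44))/1825 + 180/(-1137))/3 = ((4 - 39 - 39*(-1/44))*(1/1825) + 180*(-1/1137))/3 = ((4 - 39 + 39/44)*(1/1825) - 60/379)/3 = (-1501/44*1/1825 - 60/379)/3 = (-1501/80300 - 60/379)/3 = (⅓)*(-5386879/30433700) = -5386879/91301100 ≈ -0.059001)
√(B - 4592) = √(-5386879/91301100 - 4592) = √(-419260038079/91301100) = I*√382789026626545869/9130110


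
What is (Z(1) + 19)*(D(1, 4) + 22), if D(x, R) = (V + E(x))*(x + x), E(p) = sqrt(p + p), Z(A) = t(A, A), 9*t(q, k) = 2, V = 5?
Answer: 5536/9 + 346*sqrt(2)/9 ≈ 669.48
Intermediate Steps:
t(q, k) = 2/9 (t(q, k) = (1/9)*2 = 2/9)
Z(A) = 2/9
E(p) = sqrt(2)*sqrt(p) (E(p) = sqrt(2*p) = sqrt(2)*sqrt(p))
D(x, R) = 2*x*(5 + sqrt(2)*sqrt(x)) (D(x, R) = (5 + sqrt(2)*sqrt(x))*(x + x) = (5 + sqrt(2)*sqrt(x))*(2*x) = 2*x*(5 + sqrt(2)*sqrt(x)))
(Z(1) + 19)*(D(1, 4) + 22) = (2/9 + 19)*(2*1*(5 + sqrt(2)*sqrt(1)) + 22) = 173*(2*1*(5 + sqrt(2)*1) + 22)/9 = 173*(2*1*(5 + sqrt(2)) + 22)/9 = 173*((10 + 2*sqrt(2)) + 22)/9 = 173*(32 + 2*sqrt(2))/9 = 5536/9 + 346*sqrt(2)/9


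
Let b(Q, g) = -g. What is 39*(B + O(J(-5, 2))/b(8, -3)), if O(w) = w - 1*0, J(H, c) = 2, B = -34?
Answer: -1300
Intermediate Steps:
O(w) = w (O(w) = w + 0 = w)
39*(B + O(J(-5, 2))/b(8, -3)) = 39*(-34 + 2/((-1*(-3)))) = 39*(-34 + 2/3) = 39*(-100/3) = -1300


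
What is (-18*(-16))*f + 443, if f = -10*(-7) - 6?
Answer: 18875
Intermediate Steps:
f = 64 (f = 70 - 6 = 64)
(-18*(-16))*f + 443 = -18*(-16)*64 + 443 = 288*64 + 443 = 18432 + 443 = 18875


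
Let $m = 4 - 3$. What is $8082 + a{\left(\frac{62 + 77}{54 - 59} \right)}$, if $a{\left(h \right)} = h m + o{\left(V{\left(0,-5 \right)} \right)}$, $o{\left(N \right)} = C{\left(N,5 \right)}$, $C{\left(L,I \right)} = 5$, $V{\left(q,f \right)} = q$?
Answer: $\frac{40296}{5} \approx 8059.2$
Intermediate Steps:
$m = 1$ ($m = 4 - 3 = 1$)
$o{\left(N \right)} = 5$
$a{\left(h \right)} = 5 + h$ ($a{\left(h \right)} = h 1 + 5 = h + 5 = 5 + h$)
$8082 + a{\left(\frac{62 + 77}{54 - 59} \right)} = 8082 + \left(5 + \frac{62 + 77}{54 - 59}\right) = 8082 + \left(5 + \frac{139}{-5}\right) = 8082 + \left(5 + 139 \left(- \frac{1}{5}\right)\right) = 8082 + \left(5 - \frac{139}{5}\right) = 8082 - \frac{114}{5} = \frac{40296}{5}$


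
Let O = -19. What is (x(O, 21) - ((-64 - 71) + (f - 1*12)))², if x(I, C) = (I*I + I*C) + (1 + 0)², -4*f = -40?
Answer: 10000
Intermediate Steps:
f = 10 (f = -¼*(-40) = 10)
x(I, C) = 1 + I² + C*I (x(I, C) = (I² + C*I) + 1² = (I² + C*I) + 1 = 1 + I² + C*I)
(x(O, 21) - ((-64 - 71) + (f - 1*12)))² = ((1 + (-19)² + 21*(-19)) - ((-64 - 71) + (10 - 1*12)))² = ((1 + 361 - 399) - (-135 + (10 - 12)))² = (-37 - (-135 - 2))² = (-37 - 1*(-137))² = (-37 + 137)² = 100² = 10000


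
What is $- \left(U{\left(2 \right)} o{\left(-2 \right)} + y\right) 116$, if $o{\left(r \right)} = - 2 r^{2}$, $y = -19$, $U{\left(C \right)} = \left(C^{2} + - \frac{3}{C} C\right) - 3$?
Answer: $348$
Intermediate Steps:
$U{\left(C \right)} = -6 + C^{2}$ ($U{\left(C \right)} = \left(C^{2} - 3\right) - 3 = \left(-3 + C^{2}\right) - 3 = -6 + C^{2}$)
$- \left(U{\left(2 \right)} o{\left(-2 \right)} + y\right) 116 = - \left(\left(-6 + 2^{2}\right) \left(- 2 \left(-2\right)^{2}\right) - 19\right) 116 = - \left(\left(-6 + 4\right) \left(\left(-2\right) 4\right) - 19\right) 116 = - \left(\left(-2\right) \left(-8\right) - 19\right) 116 = - \left(16 - 19\right) 116 = - \left(-3\right) 116 = \left(-1\right) \left(-348\right) = 348$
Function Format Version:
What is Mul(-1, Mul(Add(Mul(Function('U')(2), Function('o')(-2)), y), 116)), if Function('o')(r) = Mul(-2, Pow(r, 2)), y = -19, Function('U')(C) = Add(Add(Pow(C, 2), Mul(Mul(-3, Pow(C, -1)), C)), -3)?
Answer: 348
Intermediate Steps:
Function('U')(C) = Add(-6, Pow(C, 2)) (Function('U')(C) = Add(Add(Pow(C, 2), -3), -3) = Add(Add(-3, Pow(C, 2)), -3) = Add(-6, Pow(C, 2)))
Mul(-1, Mul(Add(Mul(Function('U')(2), Function('o')(-2)), y), 116)) = Mul(-1, Mul(Add(Mul(Add(-6, Pow(2, 2)), Mul(-2, Pow(-2, 2))), -19), 116)) = Mul(-1, Mul(Add(Mul(Add(-6, 4), Mul(-2, 4)), -19), 116)) = Mul(-1, Mul(Add(Mul(-2, -8), -19), 116)) = Mul(-1, Mul(Add(16, -19), 116)) = Mul(-1, Mul(-3, 116)) = Mul(-1, -348) = 348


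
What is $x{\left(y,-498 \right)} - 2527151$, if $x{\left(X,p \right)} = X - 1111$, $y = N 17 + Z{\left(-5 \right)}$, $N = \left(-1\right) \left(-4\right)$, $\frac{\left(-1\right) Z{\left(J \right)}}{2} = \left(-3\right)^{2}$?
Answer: $-2528212$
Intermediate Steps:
$Z{\left(J \right)} = -18$ ($Z{\left(J \right)} = - 2 \left(-3\right)^{2} = \left(-2\right) 9 = -18$)
$N = 4$
$y = 50$ ($y = 4 \cdot 17 - 18 = 68 - 18 = 50$)
$x{\left(X,p \right)} = -1111 + X$
$x{\left(y,-498 \right)} - 2527151 = \left(-1111 + 50\right) - 2527151 = -1061 - 2527151 = -2528212$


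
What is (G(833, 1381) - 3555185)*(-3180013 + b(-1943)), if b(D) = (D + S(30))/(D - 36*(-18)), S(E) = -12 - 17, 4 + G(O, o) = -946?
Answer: 2928914479666901/259 ≈ 1.1309e+13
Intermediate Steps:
G(O, o) = -950 (G(O, o) = -4 - 946 = -950)
S(E) = -29
b(D) = (-29 + D)/(648 + D) (b(D) = (D - 29)/(D - 36*(-18)) = (-29 + D)/(D + 648) = (-29 + D)/(648 + D))
(G(833, 1381) - 3555185)*(-3180013 + b(-1943)) = (-950 - 3555185)*(-3180013 + (-29 - 1943)/(648 - 1943)) = -3556135*(-3180013 - 1972/(-1295)) = -3556135*(-3180013 - 1/1295*(-1972)) = -3556135*(-3180013 + 1972/1295) = -3556135*(-4118114863/1295) = 2928914479666901/259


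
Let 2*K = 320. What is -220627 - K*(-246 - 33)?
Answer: -175987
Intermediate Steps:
K = 160 (K = (1/2)*320 = 160)
-220627 - K*(-246 - 33) = -220627 - 160*(-246 - 33) = -220627 - 160*(-279) = -220627 - 1*(-44640) = -220627 + 44640 = -175987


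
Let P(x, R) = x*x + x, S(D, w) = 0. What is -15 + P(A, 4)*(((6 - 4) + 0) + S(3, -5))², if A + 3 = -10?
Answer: 609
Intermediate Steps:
A = -13 (A = -3 - 10 = -13)
P(x, R) = x + x² (P(x, R) = x² + x = x + x²)
-15 + P(A, 4)*(((6 - 4) + 0) + S(3, -5))² = -15 + (-13*(1 - 13))*(((6 - 4) + 0) + 0)² = -15 + (-13*(-12))*((2 + 0) + 0)² = -15 + 156*(2 + 0)² = -15 + 156*2² = -15 + 156*4 = -15 + 624 = 609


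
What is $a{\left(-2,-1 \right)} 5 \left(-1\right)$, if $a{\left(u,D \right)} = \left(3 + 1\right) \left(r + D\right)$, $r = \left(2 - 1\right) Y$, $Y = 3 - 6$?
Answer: $80$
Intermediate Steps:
$Y = -3$ ($Y = 3 - 6 = -3$)
$r = -3$ ($r = \left(2 - 1\right) \left(-3\right) = 1 \left(-3\right) = -3$)
$a{\left(u,D \right)} = -12 + 4 D$ ($a{\left(u,D \right)} = \left(3 + 1\right) \left(-3 + D\right) = 4 \left(-3 + D\right) = -12 + 4 D$)
$a{\left(-2,-1 \right)} 5 \left(-1\right) = \left(-12 + 4 \left(-1\right)\right) 5 \left(-1\right) = \left(-12 - 4\right) 5 \left(-1\right) = \left(-16\right) 5 \left(-1\right) = \left(-80\right) \left(-1\right) = 80$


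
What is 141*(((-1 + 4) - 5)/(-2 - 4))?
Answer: 47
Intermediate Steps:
141*(((-1 + 4) - 5)/(-2 - 4)) = 141*((3 - 5)/(-6)) = 141*(-2*(-1/6)) = 141*(1/3) = 47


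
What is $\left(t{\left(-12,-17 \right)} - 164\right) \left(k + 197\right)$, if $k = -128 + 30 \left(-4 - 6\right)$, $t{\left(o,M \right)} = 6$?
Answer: $36498$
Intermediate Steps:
$k = -428$ ($k = -128 + 30 \left(-4 - 6\right) = -128 + 30 \left(-10\right) = -128 - 300 = -428$)
$\left(t{\left(-12,-17 \right)} - 164\right) \left(k + 197\right) = \left(6 - 164\right) \left(-428 + 197\right) = \left(-158\right) \left(-231\right) = 36498$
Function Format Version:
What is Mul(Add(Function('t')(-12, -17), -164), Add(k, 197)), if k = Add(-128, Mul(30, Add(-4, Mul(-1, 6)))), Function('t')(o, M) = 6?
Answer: 36498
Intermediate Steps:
k = -428 (k = Add(-128, Mul(30, Add(-4, -6))) = Add(-128, Mul(30, -10)) = Add(-128, -300) = -428)
Mul(Add(Function('t')(-12, -17), -164), Add(k, 197)) = Mul(Add(6, -164), Add(-428, 197)) = Mul(-158, -231) = 36498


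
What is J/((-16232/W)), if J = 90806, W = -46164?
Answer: 523996023/2029 ≈ 2.5825e+5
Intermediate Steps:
J/((-16232/W)) = 90806/((-16232/(-46164))) = 90806/((-16232*(-1/46164))) = 90806/(4058/11541) = 90806*(11541/4058) = 523996023/2029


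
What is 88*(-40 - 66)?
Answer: -9328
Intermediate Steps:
88*(-40 - 66) = 88*(-106) = -9328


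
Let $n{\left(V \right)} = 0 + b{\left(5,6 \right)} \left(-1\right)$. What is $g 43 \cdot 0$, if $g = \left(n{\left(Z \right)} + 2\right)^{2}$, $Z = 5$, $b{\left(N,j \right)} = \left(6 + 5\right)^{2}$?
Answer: $0$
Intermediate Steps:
$b{\left(N,j \right)} = 121$ ($b{\left(N,j \right)} = 11^{2} = 121$)
$n{\left(V \right)} = -121$ ($n{\left(V \right)} = 0 + 121 \left(-1\right) = 0 - 121 = -121$)
$g = 14161$ ($g = \left(-121 + 2\right)^{2} = \left(-119\right)^{2} = 14161$)
$g 43 \cdot 0 = 14161 \cdot 43 \cdot 0 = 608923 \cdot 0 = 0$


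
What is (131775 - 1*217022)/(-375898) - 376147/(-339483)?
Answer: 170332812307/127610980734 ≈ 1.3348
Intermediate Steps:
(131775 - 1*217022)/(-375898) - 376147/(-339483) = (131775 - 217022)*(-1/375898) - 376147*(-1/339483) = -85247*(-1/375898) + 376147/339483 = 85247/375898 + 376147/339483 = 170332812307/127610980734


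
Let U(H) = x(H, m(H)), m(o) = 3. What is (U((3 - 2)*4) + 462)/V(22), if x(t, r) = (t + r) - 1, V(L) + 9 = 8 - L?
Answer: -468/23 ≈ -20.348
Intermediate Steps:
V(L) = -1 - L (V(L) = -9 + (8 - L) = -1 - L)
x(t, r) = -1 + r + t (x(t, r) = (r + t) - 1 = -1 + r + t)
U(H) = 2 + H (U(H) = -1 + 3 + H = 2 + H)
(U((3 - 2)*4) + 462)/V(22) = ((2 + (3 - 2)*4) + 462)/(-1 - 1*22) = ((2 + 1*4) + 462)/(-1 - 22) = ((2 + 4) + 462)/(-23) = (6 + 462)*(-1/23) = 468*(-1/23) = -468/23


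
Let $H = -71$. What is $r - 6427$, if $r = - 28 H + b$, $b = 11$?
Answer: $-4428$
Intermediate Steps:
$r = 1999$ ($r = \left(-28\right) \left(-71\right) + 11 = 1988 + 11 = 1999$)
$r - 6427 = 1999 - 6427 = -4428$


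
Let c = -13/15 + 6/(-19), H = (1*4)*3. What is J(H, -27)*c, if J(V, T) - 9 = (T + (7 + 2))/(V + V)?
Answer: -3707/380 ≈ -9.7553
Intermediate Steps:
H = 12 (H = 4*3 = 12)
c = -337/285 (c = -13*1/15 + 6*(-1/19) = -13/15 - 6/19 = -337/285 ≈ -1.1825)
J(V, T) = 9 + (9 + T)/(2*V) (J(V, T) = 9 + (T + (7 + 2))/(V + V) = 9 + (T + 9)/((2*V)) = 9 + (9 + T)*(1/(2*V)) = 9 + (9 + T)/(2*V))
J(H, -27)*c = ((1/2)*(9 - 27 + 18*12)/12)*(-337/285) = ((1/2)*(1/12)*(9 - 27 + 216))*(-337/285) = ((1/2)*(1/12)*198)*(-337/285) = (33/4)*(-337/285) = -3707/380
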